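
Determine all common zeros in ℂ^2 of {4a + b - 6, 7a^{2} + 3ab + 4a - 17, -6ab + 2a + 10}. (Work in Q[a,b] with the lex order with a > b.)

{(1, 2)}

Compute a lex Gröbner basis by Buchberger's algorithm.
f_1 = 4a + b - 6, LT = a.
f_2 = 7a^{2} + 3ab + 4a - 17, LT = a^{2}.
f_3 = -6ab + 2a + 10, LT = ab.

S(f_1,f_2): lcm = a^{2}. S = -\tfrac{5}{28}ab - \tfrac{29}{14}a + \tfrac{17}{7}.
  leading term ab: subtract (-\tfrac{5}{112}b)·f_1 from -\tfrac{5}{28}ab - \tfrac{29}{14}a + \tfrac{17}{7} → -\tfrac{29}{14}a + \tfrac{5}{112}b^{2} - \tfrac{15}{56}b + \tfrac{17}{7}
  leading term a: subtract (-\tfrac{29}{56})·f_1 from -\tfrac{29}{14}a + \tfrac{5}{112}b^{2} - \tfrac{15}{56}b + \tfrac{17}{7} → \tfrac{5}{112}b^{2} + \tfrac{1}{4}b - \tfrac{19}{28}
  leading term b^{2}: no divisor's leading term divides it; move \tfrac{5}{112}b^{2} to the remainder.
  leading term b: no divisor's leading term divides it; move \tfrac{1}{4}b to the remainder.
  leading term 1: no divisor's leading term divides it; move -\tfrac{19}{28} to the remainder.
  remainder \tfrac{5}{112}b^{2} + \tfrac{1}{4}b - \tfrac{19}{28} ≠ 0; add h_4 = \tfrac{5}{112}b^{2} + \tfrac{1}{4}b - \tfrac{19}{28} to the basis.

S(f_1,f_3): lcm = ab. S = \tfrac{1}{3}a + \tfrac{1}{4}b^{2} - \tfrac{3}{2}b + \tfrac{5}{3}.
  leading term a: subtract (\tfrac{1}{12})·f_1 from \tfrac{1}{3}a + \tfrac{1}{4}b^{2} - \tfrac{3}{2}b + \tfrac{5}{3} → \tfrac{1}{4}b^{2} - \tfrac{19}{12}b + \tfrac{13}{6}
  leading term b^{2}: subtract (\tfrac{28}{5})·h_4 from \tfrac{1}{4}b^{2} - \tfrac{19}{12}b + \tfrac{13}{6} → -\tfrac{179}{60}b + \tfrac{179}{30}
  leading term b: no divisor's leading term divides it; move -\tfrac{179}{60}b to the remainder.
  leading term 1: no divisor's leading term divides it; move \tfrac{179}{30} to the remainder.
  remainder -\tfrac{179}{60}b + \tfrac{179}{30} ≠ 0; add h_5 = -\tfrac{179}{60}b + \tfrac{179}{30} to the basis.

The other S-polynomials (S(f_2,f_3), S(f_1,h_4), S(f_2,h_4), S(f_3,h_4), S(f_1,h_5), S(f_2,h_5), S(f_3,h_5), S(h_4,h_5)) all reduce to 0 modulo the current basis, so we have a Gröbner basis.
Inter-reduce: drop elements whose leading term is divisible by another's, tail-reduce, and make monic.
Reduced Gröbner basis: {a - 1, b - 2}.

A lex Gröbner basis eliminates variables successively. Here b - 2 depends only on b, with roots {2}; lifting each root through the earlier basis elements recovers the full solutions.
  b = 2: the earlier basis element becomes a - 1 = 0, giving a = 1 — point (1, 2).
Check: every point annihilates each of the original generators.
This is the nonlinear analogue of row-reducing a linear system.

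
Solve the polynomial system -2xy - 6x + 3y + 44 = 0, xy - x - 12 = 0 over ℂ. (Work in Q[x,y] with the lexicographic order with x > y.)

Compute a lex Gröbner basis by Buchberger's algorithm.
f_1 = -2xy - 6x + 3y + 44, LT = xy.
f_2 = xy - x - 12, LT = xy.

S(f_1,f_2): lcm = xy. S = 4x - 3/2y - 10.
  leading term x: no divisor's leading term divides it; move 4x to the remainder.
  leading term y: no divisor's leading term divides it; move -3/2y to the remainder.
  leading term 1: no divisor's leading term divides it; move -10 to the remainder.
  remainder 4x - 3/2y - 10 ≠ 0; add h_3 = 4x - 3/2y - 10 to the basis.

S(f_1,h_3): lcm = xy. S = 3x + 3/8y^2 + y - 22.
  leading term x: subtract (3/4)·h_3 from 3x + 3/8y^2 + y - 22 → 3/8y^2 + 17/8y - 29/2
  leading term y^2: no divisor's leading term divides it; move 3/8y^2 to the remainder.
  leading term y: no divisor's leading term divides it; move 17/8y to the remainder.
  leading term 1: no divisor's leading term divides it; move -29/2 to the remainder.
  remainder 3/8y^2 + 17/8y - 29/2 ≠ 0; add h_4 = 3/8y^2 + 17/8y - 29/2 to the basis.

The other S-polynomials (S(f_2,h_3), S(f_1,h_4), S(f_2,h_4), S(h_3,h_4)) all reduce to 0 modulo the current basis, so we have a Gröbner basis.
Inter-reduce: drop elements whose leading term is divisible by another's, tail-reduce, and make monic.
Reduced Gröbner basis: {x - 3/8y - 5/2, y^2 + 17/3y - 116/3}.

From the last basis element, y^2 + 17/3y - 116/3 = 0, so y takes values in {-29/3, 4}. Each choice, substituted upward through the basis, yields the corresponding point(s) of the solution set.
  y = -29/3: the earlier basis element becomes x + 9/8 = 0, giving x = -9/8 — point (-9/8, -29/3).
  y = 4: the earlier basis element becomes x - 4 = 0, giving x = 4 — point (4, 4).

{(-9/8, -29/3), (4, 4)}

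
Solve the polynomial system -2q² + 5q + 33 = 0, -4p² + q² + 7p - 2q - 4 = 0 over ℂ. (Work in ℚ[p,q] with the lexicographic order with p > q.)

Compute a lex Gröbner basis by Buchberger's algorithm.
f_1 = -2q² + 5q + 33, LT = q².
f_2 = -4p² + 7p + q² - 2q - 4, LT = p².

The S-polynomials (S(f_1,f_2)) all reduce to 0 modulo the current basis, so we have a Gröbner basis.
Inter-reduce: drop elements whose leading term is divisible by another's, tail-reduce, and make monic.
Reduced Gröbner basis: {p² - 7/4p - ⅛q - 25/8, q² - 5/2q - 33/2}.

Elimination: the polynomial q² - 5/2q - 33/2 lies in the elimination ideal for q, so q ∈ {-3, 11/2}. For each such q, the remaining basis elements (now univariate) give the rest of the solution.
  q = -3: the earlier basis element becomes p² - 7/4p - 11/4 = 0, giving p = -1, 11/4 — points (-1, -3), (11/4, -3).
  q = 11/2: the earlier basis element becomes p² - 7/4p - 61/16 = 0, giving p = 7/8 - sqrt(293)/8, 7/8 + sqrt(293)/8 — points (7/8 - sqrt(293)/8, 11/2), (7/8 + sqrt(293)/8, 11/2).
Each listed point satisfies every original equation (direct substitution).

{(-1, -3), (11/4, -3), (7/8 - sqrt(293)/8, 11/2), (7/8 + sqrt(293)/8, 11/2)}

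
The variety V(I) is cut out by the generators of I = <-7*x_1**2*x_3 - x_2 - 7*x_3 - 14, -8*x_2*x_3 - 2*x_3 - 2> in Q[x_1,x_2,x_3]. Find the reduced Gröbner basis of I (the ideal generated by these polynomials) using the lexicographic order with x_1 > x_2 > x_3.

G = {x_1**2 - 4/7*x_2**2 - 57/7*x_2 - 1, x_2*x_3 + 1/4*x_3 + 1/4}

f_1 = -7*x_1**2*x_3 - x_2 - 7*x_3 - 14, LT = x_1**2*x_3.
f_2 = -8*x_2*x_3 - 2*x_3 - 2, LT = x_2*x_3.

S(f_1,f_2): lcm = x_1**2*x_2*x_3. S = -1/4*x_1**2*x_3 - 1/4*x_1**2 + 1/7*x_2**2 + x_2*x_3 + 2*x_2.
  leading term x_1**2*x_3: subtract (1/28)·f_1 from -1/4*x_1**2*x_3 - 1/4*x_1**2 + 1/7*x_2**2 + x_2*x_3 + 2*x_2 → -1/4*x_1**2 + 1/7*x_2**2 + x_2*x_3 + 57/28*x_2 + 1/4*x_3 + 1/2
  leading term x_1**2: no divisor's leading term divides it; move -1/4*x_1**2 to the remainder.
  leading term x_2**2: no divisor's leading term divides it; move 1/7*x_2**2 to the remainder.
  leading term x_2*x_3: subtract (-1/8)·f_2 from x_2*x_3 + 57/28*x_2 + 1/4*x_3 + 1/2 → 57/28*x_2 + 1/4
  leading term x_2: no divisor's leading term divides it; move 57/28*x_2 to the remainder.
  leading term 1: no divisor's leading term divides it; move 1/4 to the remainder.
  remainder -1/4*x_1**2 + 1/7*x_2**2 + 57/28*x_2 + 1/4 ≠ 0; add g_3 = -1/4*x_1**2 + 1/7*x_2**2 + 57/28*x_2 + 1/4 to the basis.

The other S-polynomials (S(f_1,g_3), S(f_2,g_3)) all reduce to 0 modulo the current basis, so we have a Gröbner basis.
Inter-reduce: drop elements whose leading term is divisible by another's, tail-reduce, and make monic.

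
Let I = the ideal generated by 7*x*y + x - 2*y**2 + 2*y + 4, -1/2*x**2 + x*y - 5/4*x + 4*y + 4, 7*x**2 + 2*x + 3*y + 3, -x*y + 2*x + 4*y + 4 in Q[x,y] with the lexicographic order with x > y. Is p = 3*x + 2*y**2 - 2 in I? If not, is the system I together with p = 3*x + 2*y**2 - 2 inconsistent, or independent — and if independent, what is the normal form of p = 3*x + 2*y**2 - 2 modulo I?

First compute the reduced Gröbner basis of I by Buchberger's algorithm.
f_1 = 7*x*y + x - 2*y**2 + 2*y + 4, LT = x*y.
f_2 = -1/2*x**2 + x*y - 5/4*x + 4*y + 4, LT = x**2.
f_3 = 7*x**2 + 2*x + 3*y + 3, LT = x**2.
f_4 = -x*y + 2*x + 4*y + 4, LT = x*y.

S(f_1,f_2): lcm = x**2*y. S = 1/7*x**2 + 12/7*x*y**2 - 31/14*x*y + 4/7*x + 8*y**2 + 8*y.
  reduce S modulo (f_1, f_2, f_3, f_4):
  remainder 180/343*x + 24/49*y**3 + 2363/343*y**2 + 3013/343*y + 818/343 ≠ 0; add h_5 = 180/343*x + 24/49*y**3 + 2363/343*y**2 + 3013/343*y + 818/343 to the basis.

S(f_1,f_3): lcm = x**2*y. S = 1/7*x**2 - 2/7*x*y**2 + 4/7*x - 3/7*y**2 - 3/7*y.
  reduce S modulo (f_1, f_2, f_3, f_4, h_5):
  remainder -5/21*y**3 - 1237/504*y**2 - 1019/504*y + 7/36 ≠ 0; add h_6 = -5/21*y**3 - 1237/504*y**2 - 1019/504*y + 7/36 to the basis.

S(f_1,f_4): lcm = x*y. S = 15/7*x - 2/7*y**2 + 30/7*y + 32/7.
  reduce S modulo (f_1, f_2, f_3, f_4, h_5, h_6):
  remainder -39/5*y**2 - 73/5*y - 34/5 ≠ 0; add h_7 = -39/5*y**2 - 73/5*y - 34/5 to the basis.

S(f_2,f_3): lcm = x**2. S = -2*x*y + 31/14*x - 59/7*y - 59/7.
  reduce S modulo (f_1, f_2, f_3, f_4, h_5, h_6, h_7):
  remainder -10165/819*y - 10165/819 ≠ 0; add h_8 = -10165/819*y - 10165/819 to the basis.

The other S-polynomials (S(f_2,f_4), S(f_3,f_4), S(f_1,h_5), S(f_2,h_5), S(f_3,h_5), S(f_4,h_5), S(f_1,h_6), S(f_2,h_6), S(f_3,h_6), S(f_4,h_6), S(h_5,h_6), S(f_1,h_7), S(f_2,h_7), S(f_3,h_7), S(f_4,h_7), S(h_5,h_7), S(h_6,h_7), S(f_1,h_8), S(f_2,h_8), S(f_3,h_8), S(f_4,h_8), S(h_5,h_8), S(h_6,h_8), S(h_7,h_8)) all reduce to 0 modulo the current basis, so we have a Gröbner basis.
Inter-reduce: drop elements whose leading term is divisible by another's, tail-reduce, and make monic.
Reduced Gröbner basis: {x, y + 1}.
Label its elements g_1 = x, g_2 = y + 1.

Reduce p = 3*x + 2*y**2 - 2 modulo G:
  leading term x: subtract (3)·g_1 from 3*x + 2*y**2 - 2 → 2*y**2 - 2
  leading term y**2: subtract (2*y)·g_2 from 2*y**2 - 2 → -2*y - 2
  leading term y: subtract (-2)·g_2 from -2*y - 2 → 0
  normal form = 0.
Since the normal form is 0, p ∈ I.

3*x + 2*y**2 - 2 lies in I (it reduces to 0).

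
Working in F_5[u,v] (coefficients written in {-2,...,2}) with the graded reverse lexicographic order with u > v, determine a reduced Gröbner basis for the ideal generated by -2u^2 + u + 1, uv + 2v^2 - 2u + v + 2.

f_1 = -2u^2 + u + 1, LT = u^2.
f_2 = uv + 2v^2 - 2u + v + 2, LT = uv.

S(f_1,f_2): lcm = u^2v. S = -2uv^2 + 2u^2 + uv - 2u + 2v.
  leading term uv^2: subtract (-2v)·f_2 from -2uv^2 + 2u^2 + uv - 2u + 2v → -v^3 + 2u^2 + 2uv + 2v^2 - 2u + v
  leading term v^3: no divisor's leading term divides it; move -v^3 to the remainder.
  leading term u^2: subtract (-1)·f_1 from 2u^2 + 2uv + 2v^2 - 2u + v → 2uv + 2v^2 - u + v + 1
  leading term uv: subtract (2)·f_2 from 2uv + 2v^2 - u + v + 1 → -2v^2 - 2u - v + 2
  leading term v^2: no divisor's leading term divides it; move -2v^2 to the remainder.
  leading term u: no divisor's leading term divides it; move -2u to the remainder.
  leading term v: no divisor's leading term divides it; move -v to the remainder.
  leading term 1: no divisor's leading term divides it; move 2 to the remainder.
  remainder -v^3 - 2v^2 - 2u - v + 2 ≠ 0; add g_3 = -v^3 - 2v^2 - 2u - v + 2 to the basis.

The other S-polynomials (S(f_1,g_3), S(f_2,g_3)) all reduce to 0 modulo the current basis, so we have a Gröbner basis.

G = {v^3 + 2v^2 + 2u + v - 2, u^2 + 2u + 2, uv + 2v^2 - 2u + v + 2}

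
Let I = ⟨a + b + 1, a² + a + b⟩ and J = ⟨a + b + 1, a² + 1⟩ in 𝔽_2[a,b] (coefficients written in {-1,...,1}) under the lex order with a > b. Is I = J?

For a fixed monomial order, each ideal has a unique reduced Gröbner basis; comparing bases decides equality.
Buchberger on the first generating set:
f_1 = a + b + 1, LT = a.
f_2 = a² + a + b, LT = a².

S(f_1,f_2): lcm = a². S = ab + b.
  leading term ab: subtract (b)·f_1 from ab + b → b²
  leading term b²: no divisor's leading term divides it; move b² to the remainder.
  remainder b² ≠ 0; add g_3 = b² to the basis.

The other S-polynomials (S(f_1,g_3), S(f_2,g_3)) all reduce to 0 modulo the current basis, so we have a Gröbner basis.
Inter-reduce: drop elements whose leading term is divisible by another's, tail-reduce, and make monic.
Reduced Gröbner basis: {a + b + 1, b²}.

Buchberger on the second generating set:
h_1 = a + b + 1, LT = a.
h_2 = a² + 1, LT = a².

S(h_1,h_2): lcm = a². S = ab + a + 1.
  leading term ab: subtract (b)·h_1 from ab + a + 1 → a + b² + b + 1
  leading term a: subtract (1)·h_1 from a + b² + b + 1 → b²
  leading term b²: no divisor's leading term divides it; move b² to the remainder.
  remainder b² ≠ 0; add k_3 = b² to the basis.

The other S-polynomials (S(h_1,k_3), S(h_2,k_3)) all reduce to 0 modulo the current basis, so we have a Gröbner basis.
Inter-reduce: drop elements whose leading term is divisible by another's, tail-reduce, and make monic.
Reduced Gröbner basis: {a + b + 1, b²}.

These coincide, so the ideals are equal.
The same test decides containment: I ⊆ J iff every generator of I reduces to 0 modulo a Gröbner basis of J.

Yes, the ideals are equal.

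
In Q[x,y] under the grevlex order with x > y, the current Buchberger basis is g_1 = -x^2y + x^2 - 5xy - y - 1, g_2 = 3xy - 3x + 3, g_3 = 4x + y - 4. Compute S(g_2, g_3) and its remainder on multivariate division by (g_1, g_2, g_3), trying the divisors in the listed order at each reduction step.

lcm(LM(g_2), LM(g_3)) = xy.
S = (lcm/LT(g_2))·g_2 − (lcm/LT(g_3))·g_3 = -1/4y^2 - x + y + 1.
Reduce S modulo (g_1, g_2, g_3) in that order:
  leading term y^2: no divisor's leading term divides it; move -1/4y^2 to the remainder.
  leading term x: subtract (-1/4)·g_3 from -x + y + 1 → 5/4y
  leading term y: no divisor's leading term divides it; move 5/4y to the remainder.
The remainder -1/4y^2 + 5/4y is nonzero, so it would be added as the next basis element.

S(g_2, g_3) = -1/4y^2 - x + y + 1; remainder on division = -1/4y^2 + 5/4y.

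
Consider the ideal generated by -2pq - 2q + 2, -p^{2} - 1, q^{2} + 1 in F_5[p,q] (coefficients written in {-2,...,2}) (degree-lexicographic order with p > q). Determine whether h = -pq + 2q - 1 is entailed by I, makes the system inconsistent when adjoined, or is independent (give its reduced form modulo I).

First compute the reduced Gröbner basis of I by Buchberger's algorithm.
f_1 = -2pq - 2q + 2, LT = pq.
f_2 = -p^{2} - 1, LT = p^{2}.
f_3 = q^{2} + 1, LT = q^{2}.

S(f_1,f_2): lcm = p^{2}q. S = pq - p - q.
  reduce S modulo (f_1, f_2, f_3):
  remainder -p - 2q + 1 ≠ 0; add k_4 = -p - 2q + 1 to the basis.

S(f_1,f_3): lcm = pq^{2}. S = q^{2} - p - q.
  reduce S modulo (f_1, f_2, f_3, k_4):
  remainder q - 2 ≠ 0; add k_5 = q - 2 to the basis.

The other S-polynomials (S(f_2,f_3), S(f_1,k_4), S(f_2,k_4), S(f_3,k_4), S(f_1,k_5), S(f_2,k_5), S(f_3,k_5), S(k_4,k_5)) all reduce to 0 modulo the current basis, so we have a Gröbner basis.
Inter-reduce: drop elements whose leading term is divisible by another's, tail-reduce, and make monic.
Reduced Gröbner basis: {p - 2, q - 2}.
Label its elements g_1 = p - 2, g_2 = q - 2.

Reduce h = -pq + 2q - 1 modulo G:
  leading term pq: subtract (-q)·g_1 from -pq + 2q - 1 → -1
  leading term 1: no divisor's leading term divides it; move -1 to the remainder.
  normal form = -1.
The normal form is nonzero, so h ∉ I. Since h minus its normal form lies in I, I + (h) = I + (r) where r = -1; decide whether this ideal is the whole ring.
Here r = -1 is a nonzero constant, hence a unit: 1 ∈ I + (h), the Gröbner basis of I + (h) is {1}, and the enlarged system has no common solution — adjoining h is inconsistent.

The remainder on division by a Gröbner basis is unique — it is the normal form.

Adjoining -pq + 2q - 1 makes the ideal the whole ring: the system is inconsistent.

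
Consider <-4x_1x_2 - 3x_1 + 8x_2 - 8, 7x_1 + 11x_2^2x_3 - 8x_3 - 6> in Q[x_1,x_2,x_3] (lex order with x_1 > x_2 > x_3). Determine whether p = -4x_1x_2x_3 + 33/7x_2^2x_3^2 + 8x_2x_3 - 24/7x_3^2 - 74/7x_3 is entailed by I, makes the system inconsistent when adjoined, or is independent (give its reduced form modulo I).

First compute the reduced Gröbner basis of I by Buchberger's algorithm.
f_1 = -4x_1x_2 - 3x_1 + 8x_2 - 8, LT = x_1x_2.
f_2 = 7x_1 + 11x_2^2x_3 - 8x_3 - 6, LT = x_1.

S(f_1,f_2): lcm = x_1x_2. S = 3/4x_1 - 11/7x_2^3x_3 + 8/7x_2x_3 - 8/7x_2 + 2.
  reduce S modulo (f_1, f_2):
  remainder -11/7x_2^3x_3 - 33/28x_2^2x_3 + 8/7x_2x_3 - 8/7x_2 + 6/7x_3 + 37/14 ≠ 0; add h_3 = -11/7x_2^3x_3 - 33/28x_2^2x_3 + 8/7x_2x_3 - 8/7x_2 + 6/7x_3 + 37/14 to the basis.

The other S-polynomials (S(f_1,h_3), S(f_2,h_3)) all reduce to 0 modulo the current basis, so we have a Gröbner basis.
Inter-reduce: drop elements whose leading term is divisible by another's, tail-reduce, and make monic.
Reduced Gröbner basis: {x_1 + 11/7x_2^2x_3 - 8/7x_3 - 6/7, x_2^3x_3 + 3/4x_2^2x_3 - 8/11x_2x_3 + 8/11x_2 - 6/11x_3 - 37/22}.
Label its elements g_1 = x_1 + 11/7x_2^2x_3 - 8/7x_3 - 6/7, g_2 = x_2^3x_3 + 3/4x_2^2x_3 - 8/11x_2x_3 + 8/11x_2 - 6/11x_3 - 37/22.

Reduce p = -4x_1x_2x_3 + 33/7x_2^2x_3^2 + 8x_2x_3 - 24/7x_3^2 - 74/7x_3 modulo G:
  leading term x_1x_2x_3: subtract (-4x_2x_3)·g_1 from -4x_1x_2x_3 + 33/7x_2^2x_3^2 + 8x_2x_3 - 24/7x_3^2 - 74/7x_3 → 44/7x_2^3x_3^2 + 33/7x_2^2x_3^2 - 32/7x_2x_3^2 + 32/7x_2x_3 - 24/7x_3^2 - 74/7x_3
  leading term x_2^3x_3^2: subtract (44/7x_3)·g_2 from 44/7x_2^3x_3^2 + 33/7x_2^2x_3^2 - 32/7x_2x_3^2 + 32/7x_2x_3 - 24/7x_3^2 - 74/7x_3 → 0
  normal form = 0.
Since the normal form is 0, p ∈ I.

-4x_1x_2x_3 + 33/7x_2^2x_3^2 + 8x_2x_3 - 24/7x_3^2 - 74/7x_3 lies in I (it reduces to 0).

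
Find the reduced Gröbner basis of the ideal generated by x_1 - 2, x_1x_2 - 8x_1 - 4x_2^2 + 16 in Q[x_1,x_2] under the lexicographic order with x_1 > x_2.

Buchberger's algorithm terminates because the ascending chain of leading-term ideals stabilizes.

f_1 = x_1 - 2, LT = x_1.
f_2 = x_1x_2 - 8x_1 - 4x_2^2 + 16, LT = x_1x_2.

S(f_1,f_2): lcm = x_1x_2. S = 8x_1 + 4x_2^2 - 2x_2 - 16.
  leading term x_1: subtract (8)·f_1 from 8x_1 + 4x_2^2 - 2x_2 - 16 → 4x_2^2 - 2x_2
  leading term x_2^2: no divisor's leading term divides it; move 4x_2^2 to the remainder.
  leading term x_2: no divisor's leading term divides it; move -2x_2 to the remainder.
  remainder 4x_2^2 - 2x_2 ≠ 0; add g_3 = 4x_2^2 - 2x_2 to the basis.

The other S-polynomials (S(f_1,g_3), S(f_2,g_3)) all reduce to 0 modulo the current basis, so we have a Gröbner basis.
Inter-reduce: drop elements whose leading term is divisible by another's, tail-reduce, and make monic.

G = {x_1 - 2, x_2^2 - 1/2x_2}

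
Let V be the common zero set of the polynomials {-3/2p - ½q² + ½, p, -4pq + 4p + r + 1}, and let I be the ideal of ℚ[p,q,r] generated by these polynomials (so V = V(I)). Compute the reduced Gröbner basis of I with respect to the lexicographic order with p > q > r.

f_1 = -3/2p - ½q² + ½, LT = p.
f_2 = p, LT = p.
f_3 = -4pq + 4p + r + 1, LT = pq.

S(f_1,f_2): lcm = p. S = ⅓q² - ⅓.
  reduce S modulo (f_1, f_2, f_3):
  remainder ⅓q² - ⅓ ≠ 0; add g_4 = ⅓q² - ⅓ to the basis.

S(f_1,f_3): lcm = pq. S = p + ⅓q³ - ⅓q + ¼r + ¼.
  reduce S modulo (f_1, f_2, f_3, g_4):
  remainder ¼r + ¼ ≠ 0; add g_5 = ¼r + ¼ to the basis.

The other S-polynomials (S(f_2,f_3), S(f_1,g_4), S(f_2,g_4), S(f_3,g_4), S(f_1,g_5), S(f_2,g_5), S(f_3,g_5), S(g_4,g_5)) all reduce to 0 modulo the current basis, so we have a Gröbner basis.
Inter-reduce: drop elements whose leading term is divisible by another's, tail-reduce, and make monic.

G = {p, q² - 1, r + 1}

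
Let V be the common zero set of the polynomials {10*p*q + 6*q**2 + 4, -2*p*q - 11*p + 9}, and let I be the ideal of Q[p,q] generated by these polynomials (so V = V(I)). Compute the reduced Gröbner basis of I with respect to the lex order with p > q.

This is the nonlinear analogue of row-reducing a linear system.

f_1 = 10*p*q + 6*q**2 + 4, LT = p*q.
f_2 = -2*p*q - 11*p + 9, LT = p*q.

S(f_1,f_2): lcm = p*q. S = -11/2*p + 3/5*q**2 + 49/10.
  leading term p: no divisor's leading term divides it; move -11/2*p to the remainder.
  leading term q**2: no divisor's leading term divides it; move 3/5*q**2 to the remainder.
  leading term 1: no divisor's leading term divides it; move 49/10 to the remainder.
  remainder -11/2*p + 3/5*q**2 + 49/10 ≠ 0; add g_3 = -11/2*p + 3/5*q**2 + 49/10 to the basis.

S(f_1,g_3): lcm = p*q. S = 6/55*q**3 + 3/5*q**2 + 49/55*q + 2/5.
  leading term q**3: no divisor's leading term divides it; move 6/55*q**3 to the remainder.
  leading term q**2: no divisor's leading term divides it; move 3/5*q**2 to the remainder.
  leading term q: no divisor's leading term divides it; move 49/55*q to the remainder.
  leading term 1: no divisor's leading term divides it; move 2/5 to the remainder.
  remainder 6/55*q**3 + 3/5*q**2 + 49/55*q + 2/5 ≠ 0; add g_4 = 6/55*q**3 + 3/5*q**2 + 49/55*q + 2/5 to the basis.

S(f_2,g_3): lcm = p*q. S = 11/2*p + 6/55*q**3 + 49/55*q - 9/2.
  leading term p: subtract (-1)·g_3 from 11/2*p + 6/55*q**3 + 49/55*q - 9/2 → 6/55*q**3 + 3/5*q**2 + 49/55*q + 2/5
  leading term q**3: subtract (1)·g_4 from 6/55*q**3 + 3/5*q**2 + 49/55*q + 2/5 → 0
  remainder 0.

S(f_1,g_4): lcm = p*q**3. S = -11/2*p*q**2 - 49/6*p*q - 11/3*p + 3/5*q**4 + 2/5*q**2.
  leading term p*q**2: subtract (-11/20*q)·f_1 from -11/2*p*q**2 - 49/6*p*q - 11/3*p + 3/5*q**4 + 2/5*q**2 → -49/6*p*q - 11/3*p + 3/5*q**4 + 33/10*q**3 + 2/5*q**2 + 11/5*q
  leading term p*q: subtract (-49/60)·f_1 from -49/6*p*q - 11/3*p + 3/5*q**4 + 33/10*q**3 + 2/5*q**2 + 11/5*q → -11/3*p + 3/5*q**4 + 33/10*q**3 + 53/10*q**2 + 11/5*q + 49/15
  leading term p: subtract (2/3)·g_3 from -11/3*p + 3/5*q**4 + 33/10*q**3 + 53/10*q**2 + 11/5*q + 49/15 → 3/5*q**4 + 33/10*q**3 + 49/10*q**2 + 11/5*q
  leading term q**4: subtract (11/2*q)·g_4 from 3/5*q**4 + 33/10*q**3 + 49/10*q**2 + 11/5*q → 0
  remainder 0.

S(f_2,g_4): lcm = p*q**3. S = -49/6*p*q - 11/3*p - 9/2*q**2.
  leading term p*q: subtract (-49/60)·f_1 from -49/6*p*q - 11/3*p - 9/2*q**2 → -11/3*p + 2/5*q**2 + 49/15
  leading term p: subtract (2/3)·g_3 from -11/3*p + 2/5*q**2 + 49/15 → 0
  remainder 0.

S(g_3,g_4): leading monomials are coprime, so the S-polynomial reduces to 0 (Buchberger's first criterion).
Every S-polynomial of the final basis reduces to 0, so we have a Gröbner basis.
Inter-reduce: drop elements whose leading term is divisible by another's, tail-reduce, and make monic.

G = {p - 6/55*q**2 - 49/55, q**3 + 11/2*q**2 + 49/6*q + 11/3}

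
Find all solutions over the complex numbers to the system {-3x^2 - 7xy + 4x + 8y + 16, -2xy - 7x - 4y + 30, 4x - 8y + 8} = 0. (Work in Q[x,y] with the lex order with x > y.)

Compute a lex Gröbner basis by Buchberger's algorithm.
f_1 = -3x^2 - 7xy + 4x + 8y + 16, LT = x^2.
f_2 = -2xy - 7x - 4y + 30, LT = xy.
f_3 = 4x - 8y + 8, LT = x.

S(f_1,f_2): lcm = x^2y. S = -7/2x^2 + 7/3xy^2 - 10/3xy + 15x - 8/3y^2 - 16/3y.
  reduce S modulo (f_1, f_2, f_3):
  remainder -22/3y^2 + 71y - 338/3 ≠ 0; add h_4 = -22/3y^2 + 71y - 338/3 to the basis.

S(f_1,f_3): lcm = x^2. S = 13/3xy - 10/3x - 8/3y - 16/3.
  reduce S modulo (f_1, f_2, f_3, h_4):
  remainder -145/3y + 290/3 ≠ 0; add h_5 = -145/3y + 290/3 to the basis.

The other S-polynomials (S(f_2,f_3), S(f_1,h_4), S(f_2,h_4), S(f_3,h_4), S(f_1,h_5), S(f_2,h_5), S(f_3,h_5), S(h_4,h_5)) all reduce to 0 modulo the current basis, so we have a Gröbner basis.
Inter-reduce: drop elements whose leading term is divisible by another's, tail-reduce, and make monic.
Reduced Gröbner basis: {x - 2, y - 2}.

A lex Gröbner basis eliminates variables successively. Here y - 2 depends only on y, with roots {2}; lifting each root through the earlier basis elements recovers the full solutions.
  y = 2: the earlier basis element becomes x - 2 = 0, giving x = 2 — point (2, 2).
Zero-dimensionality of the ideal guarantees finitely many solutions over ℂ.

{(2, 2)}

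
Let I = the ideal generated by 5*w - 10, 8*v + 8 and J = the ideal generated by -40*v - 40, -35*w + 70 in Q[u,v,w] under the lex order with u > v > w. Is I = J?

Two ideals are equal iff their reduced Gröbner bases coincide (the reduced basis is unique for a fixed ordering).
Buchberger on the first generating set:
f_1 = 5*w - 10, LT = w.
f_2 = 8*v + 8, LT = v.

The S-polynomials (S(f_1,f_2)) all reduce to 0 modulo the current basis, so we have a Gröbner basis.
Inter-reduce: drop elements whose leading term is divisible by another's, tail-reduce, and make monic.
Reduced Gröbner basis: {v + 1, w - 2}.

Buchberger on the second generating set:
h_1 = -40*v - 40, LT = v.
h_2 = -35*w + 70, LT = w.

The S-polynomials (S(h_1,h_2)) all reduce to 0 modulo the current basis, so we have a Gröbner basis.
Inter-reduce: drop elements whose leading term is divisible by another's, tail-reduce, and make monic.
Reduced Gröbner basis: {v + 1, w - 2}.

The two bases agree; hence the ideals are identical.
The same test decides containment: I ⊆ J iff every generator of I reduces to 0 modulo a Gröbner basis of J.

Yes, the ideals are equal.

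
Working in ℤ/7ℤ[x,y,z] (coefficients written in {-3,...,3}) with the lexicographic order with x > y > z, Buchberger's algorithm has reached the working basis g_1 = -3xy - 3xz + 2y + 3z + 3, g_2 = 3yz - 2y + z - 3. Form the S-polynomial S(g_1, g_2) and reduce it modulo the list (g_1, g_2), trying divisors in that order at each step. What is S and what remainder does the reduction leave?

lcm(LM(g_1), LM(g_2)) = xyz.
S = (lcm/LT(g_1))·g_1 − (lcm/LT(g_2))·g_2 = 3xy + xz² + 2xz + x - 3yz - z² - z.
Reduce S modulo (g_1, g_2) in that order:
  leading term xy: subtract (-1)·g_1 from 3xy + xz² + 2xz + x - 3yz - z² - z → xz² - xz + x - 3yz + 2y - z² + 2z + 3
  leading term xz²: no divisor's leading term divides it; move xz² to the remainder.
  leading term xz: no divisor's leading term divides it; move -xz to the remainder.
  leading term x: no divisor's leading term divides it; move x to the remainder.
  leading term yz: subtract (-1)·g_2 from -3yz + 2y - z² + 2z + 3 → -z² + 3z
  leading term z²: no divisor's leading term divides it; move -z² to the remainder.
  leading term z: no divisor's leading term divides it; move 3z to the remainder.
The remainder xz² - xz + x - z² + 3z is nonzero, so it would be added as the next basis element.

S(g_1, g_2) = 3xy + xz² + 2xz + x - 3yz - z² - z; remainder on division = xz² - xz + x - z² + 3z.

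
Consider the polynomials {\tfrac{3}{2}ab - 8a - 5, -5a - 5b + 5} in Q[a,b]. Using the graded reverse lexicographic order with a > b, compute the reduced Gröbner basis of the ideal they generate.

G = {b^{2} - \tfrac{19}{3}b + \tfrac{26}{3}, a + b - 1}

This is the nonlinear analogue of row-reducing a linear system.

f_1 = \tfrac{3}{2}ab - 8a - 5, LT = ab.
f_2 = -5a - 5b + 5, LT = a.

S(f_1,f_2): lcm = ab. S = -b^{2} - \tfrac{16}{3}a + b - \tfrac{10}{3}.
  leading term b^{2}: no divisor's leading term divides it; move -b^{2} to the remainder.
  leading term a: subtract (\tfrac{16}{15})·f_2 from -\tfrac{16}{3}a + b - \tfrac{10}{3} → \tfrac{19}{3}b - \tfrac{26}{3}
  leading term b: no divisor's leading term divides it; move \tfrac{19}{3}b to the remainder.
  leading term 1: no divisor's leading term divides it; move -\tfrac{26}{3} to the remainder.
  remainder -b^{2} + \tfrac{19}{3}b - \tfrac{26}{3} ≠ 0; add g_3 = -b^{2} + \tfrac{19}{3}b - \tfrac{26}{3} to the basis.

The other S-polynomials (S(f_1,g_3), S(f_2,g_3)) all reduce to 0 modulo the current basis, so we have a Gröbner basis.
Inter-reduce: drop elements whose leading term is divisible by another's, tail-reduce, and make monic.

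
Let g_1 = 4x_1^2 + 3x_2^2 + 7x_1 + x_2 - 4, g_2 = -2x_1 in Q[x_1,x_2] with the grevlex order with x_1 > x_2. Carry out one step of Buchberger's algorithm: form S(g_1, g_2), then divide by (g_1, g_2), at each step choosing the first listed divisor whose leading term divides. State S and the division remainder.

lcm(LM(g_1), LM(g_2)) = x_1^2.
S = (lcm/LT(g_1))·g_1 − (lcm/LT(g_2))·g_2 = 3/4x_2^2 + 7/4x_1 + 1/4x_2 - 1.
Reduce S modulo (g_1, g_2) in that order:
  leading term x_2^2: no divisor's leading term divides it; move 3/4x_2^2 to the remainder.
  leading term x_1: subtract (-7/8)·g_2 from 7/4x_1 + 1/4x_2 - 1 → 1/4x_2 - 1
  leading term x_2: no divisor's leading term divides it; move 1/4x_2 to the remainder.
  leading term 1: no divisor's leading term divides it; move -1 to the remainder.
The remainder 3/4x_2^2 + 1/4x_2 - 1 is nonzero, so it would be added as the next basis element.
An S-polynomial is built so that the two leading terms cancel; whether anything survives reduction is exactly the Gröbner-basis criterion.

S(g_1, g_2) = 3/4x_2^2 + 7/4x_1 + 1/4x_2 - 1; remainder on division = 3/4x_2^2 + 1/4x_2 - 1.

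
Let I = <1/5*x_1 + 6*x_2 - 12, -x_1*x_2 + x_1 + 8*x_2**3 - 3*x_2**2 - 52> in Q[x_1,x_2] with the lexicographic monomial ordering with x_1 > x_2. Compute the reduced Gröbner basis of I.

f_1 = 1/5*x_1 + 6*x_2 - 12, LT = x_1.
f_2 = -x_1*x_2 + x_1 + 8*x_2**3 - 3*x_2**2 - 52, LT = x_1*x_2.

S(f_1,f_2): lcm = x_1*x_2. S = x_1 + 8*x_2**3 + 27*x_2**2 - 60*x_2 - 52.
  leading term x_1: subtract (5)·f_1 from x_1 + 8*x_2**3 + 27*x_2**2 - 60*x_2 - 52 → 8*x_2**3 + 27*x_2**2 - 90*x_2 + 8
  leading term x_2**3: no divisor's leading term divides it; move 8*x_2**3 to the remainder.
  leading term x_2**2: no divisor's leading term divides it; move 27*x_2**2 to the remainder.
  leading term x_2: no divisor's leading term divides it; move -90*x_2 to the remainder.
  leading term 1: no divisor's leading term divides it; move 8 to the remainder.
  remainder 8*x_2**3 + 27*x_2**2 - 90*x_2 + 8 ≠ 0; add g_3 = 8*x_2**3 + 27*x_2**2 - 90*x_2 + 8 to the basis.

The other S-polynomials (S(f_1,g_3), S(f_2,g_3)) all reduce to 0 modulo the current basis, so we have a Gröbner basis.
Inter-reduce: drop elements whose leading term is divisible by another's, tail-reduce, and make monic.

G = {x_1 + 30*x_2 - 60, x_2**3 + 27/8*x_2**2 - 45/4*x_2 + 1}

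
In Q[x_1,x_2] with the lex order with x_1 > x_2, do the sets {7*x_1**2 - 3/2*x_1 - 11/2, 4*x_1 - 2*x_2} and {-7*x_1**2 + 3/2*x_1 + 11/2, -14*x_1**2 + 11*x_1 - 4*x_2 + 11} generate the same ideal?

Two ideals are equal iff their reduced Gröbner bases coincide (the reduced basis is unique for a fixed ordering).
Buchberger on the first generating set:
f_1 = 7*x_1**2 - 3/2*x_1 - 11/2, LT = x_1**2.
f_2 = 4*x_1 - 2*x_2, LT = x_1.

S(f_1,f_2): lcm = x_1**2. S = 1/2*x_1*x_2 - 3/14*x_1 - 11/14.
  reduce S modulo (f_1, f_2):
  remainder 1/4*x_2**2 - 3/28*x_2 - 11/14 ≠ 0; add g_3 = 1/4*x_2**2 - 3/28*x_2 - 11/14 to the basis.

The other S-polynomials (S(f_1,g_3), S(f_2,g_3)) all reduce to 0 modulo the current basis, so we have a Gröbner basis.
Inter-reduce: drop elements whose leading term is divisible by another's, tail-reduce, and make monic.
Reduced Gröbner basis: {x_1 - 1/2*x_2, x_2**2 - 3/7*x_2 - 22/7}.

Buchberger on the second generating set:
h_1 = -7*x_1**2 + 3/2*x_1 + 11/2, LT = x_1**2.
h_2 = -14*x_1**2 + 11*x_1 - 4*x_2 + 11, LT = x_1**2.

S(h_1,h_2): lcm = x_1**2. S = 4/7*x_1 - 2/7*x_2.
  reduce S modulo (h_1, h_2):
  remainder 4/7*x_1 - 2/7*x_2 ≠ 0; add k_3 = 4/7*x_1 - 2/7*x_2 to the basis.

S(h_1,k_3): lcm = x_1**2. S = 1/2*x_1*x_2 - 3/14*x_1 - 11/14.
  reduce S modulo (h_1, h_2, k_3):
  remainder 1/4*x_2**2 - 3/28*x_2 - 11/14 ≠ 0; add k_4 = 1/4*x_2**2 - 3/28*x_2 - 11/14 to the basis.

The other S-polynomials (S(h_2,k_3), S(h_1,k_4), S(h_2,k_4), S(k_3,k_4)) all reduce to 0 modulo the current basis, so we have a Gröbner basis.
Inter-reduce: drop elements whose leading term is divisible by another's, tail-reduce, and make monic.
Reduced Gröbner basis: {x_1 - 1/2*x_2, x_2**2 - 3/7*x_2 - 22/7}.

These coincide, so the ideals are equal.
The choice of monomial ordering does not affect the verdict — as long as both bases are computed under the same ordering, their equality decides ideal equality.

Yes, the ideals are equal.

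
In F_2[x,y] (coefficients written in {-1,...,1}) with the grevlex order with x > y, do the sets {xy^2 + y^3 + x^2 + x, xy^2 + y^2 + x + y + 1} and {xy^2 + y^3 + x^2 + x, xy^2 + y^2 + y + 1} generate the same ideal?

For a fixed monomial order, each ideal has a unique reduced Gröbner basis; comparing bases decides equality.
Buchberger on the first generating set:
f_1 = xy^2 + y^3 + x^2 + x, LT = xy^2.
f_2 = xy^2 + y^2 + x + y + 1, LT = xy^2.

S(f_1,f_2): lcm = xy^2. S = y^3 + x^2 + y^2 + y + 1.
  leading term y^3: no divisor's leading term divides it; move y^3 to the remainder.
  leading term x^2: no divisor's leading term divides it; move x^2 to the remainder.
  leading term y^2: no divisor's leading term divides it; move y^2 to the remainder.
  leading term y: no divisor's leading term divides it; move y to the remainder.
  leading term 1: no divisor's leading term divides it; move 1 to the remainder.
  remainder y^3 + x^2 + y^2 + y + 1 ≠ 0; add g_3 = y^3 + x^2 + y^2 + y + 1 to the basis.

S(f_1,g_3): lcm = xy^3. S = y^4 + x^3 + x^2y + xy^2 + x.
  leading term y^4: subtract (y)·g_3 from y^4 + x^3 + x^2y + xy^2 + x → x^3 + xy^2 + y^3 + y^2 + x + y
  leading term x^3: no divisor's leading term divides it; move x^3 to the remainder.
  leading term xy^2: subtract (1)·f_1 from xy^2 + y^3 + y^2 + x + y → x^2 + y^2 + y
  leading term x^2: no divisor's leading term divides it; move x^2 to the remainder.
  leading term y^2: no divisor's leading term divides it; move y^2 to the remainder.
  leading term y: no divisor's leading term divides it; move y to the remainder.
  remainder x^3 + x^2 + y^2 + y ≠ 0; add g_4 = x^3 + x^2 + y^2 + y to the basis.

The other S-polynomials (S(f_2,g_3), S(f_1,g_4), S(f_2,g_4), S(g_3,g_4)) all reduce to 0 modulo the current basis, so we have a Gröbner basis.
Inter-reduce: drop elements whose leading term is divisible by another's, tail-reduce, and make monic.
Reduced Gröbner basis: {x^3 + x^2 + y^2 + y, xy^2 + y^2 + x + y + 1, y^3 + x^2 + y^2 + y + 1}.

Buchberger on the second generating set:
h_1 = xy^2 + y^3 + x^2 + x, LT = xy^2.
h_2 = xy^2 + y^2 + y + 1, LT = xy^2.

S(h_1,h_2): lcm = xy^2. S = y^3 + x^2 + y^2 + x + y + 1.
  leading term y^3: no divisor's leading term divides it; move y^3 to the remainder.
  leading term x^2: no divisor's leading term divides it; move x^2 to the remainder.
  leading term y^2: no divisor's leading term divides it; move y^2 to the remainder.
  leading term x: no divisor's leading term divides it; move x to the remainder.
  leading term y: no divisor's leading term divides it; move y to the remainder.
  leading term 1: no divisor's leading term divides it; move 1 to the remainder.
  remainder y^3 + x^2 + y^2 + x + y + 1 ≠ 0; add k_3 = y^3 + x^2 + y^2 + x + y + 1 to the basis.

S(h_1,k_3): lcm = xy^3. S = y^4 + x^3 + x^2y + xy^2 + x^2 + x.
  leading term y^4: subtract (y)·k_3 from y^4 + x^3 + x^2y + xy^2 + x^2 + x → x^3 + xy^2 + y^3 + x^2 + xy + y^2 + x + y
  leading term x^3: no divisor's leading term divides it; move x^3 to the remainder.
  leading term xy^2: subtract (1)·h_1 from xy^2 + y^3 + x^2 + xy + y^2 + x + y → xy + y^2 + y
  leading term xy: no divisor's leading term divides it; move xy to the remainder.
  leading term y^2: no divisor's leading term divides it; move y^2 to the remainder.
  leading term y: no divisor's leading term divides it; move y to the remainder.
  remainder x^3 + xy + y^2 + y ≠ 0; add k_4 = x^3 + xy + y^2 + y to the basis.

The other S-polynomials (S(h_2,k_3), S(h_1,k_4), S(h_2,k_4), S(k_3,k_4)) all reduce to 0 modulo the current basis, so we have a Gröbner basis.
Inter-reduce: drop elements whose leading term is divisible by another's, tail-reduce, and make monic.
Reduced Gröbner basis: {x^3 + xy + y^2 + y, xy^2 + y^2 + y + 1, y^3 + x^2 + y^2 + x + y + 1}.

Since the reduced bases disagree, the two ideals are not the same.

No, the ideals differ.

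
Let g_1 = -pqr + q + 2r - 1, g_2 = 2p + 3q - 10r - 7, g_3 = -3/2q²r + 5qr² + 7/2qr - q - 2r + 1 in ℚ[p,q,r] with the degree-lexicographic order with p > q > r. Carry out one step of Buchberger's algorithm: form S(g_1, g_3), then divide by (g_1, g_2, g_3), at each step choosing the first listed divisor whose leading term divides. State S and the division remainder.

S(g_1, g_3) = 10/3pqr² + 7/3pqr - ⅔pq - 4/3pr - q² - 2qr + ⅔p + q; remainder on division = 0.

lcm(LM(g_1), LM(g_3)) = pq²r.
S = (lcm/LT(g_1))·g_1 − (lcm/LT(g_3))·g_3 = 10/3pqr² + 7/3pqr - ⅔pq - 4/3pr - q² - 2qr + ⅔p + q.
Reduce S modulo (g_1, g_2, g_3) in that order:
  leading term pqr²: subtract (-10/3r)·g_1 from 10/3pqr² + 7/3pqr - ⅔pq - 4/3pr - q² - 2qr + ⅔p + q → 7/3pqr - ⅔pq - 4/3pr - q² + 4/3qr + 20/3r² + ⅔p + q - 10/3r
  leading term pqr: subtract (-7/3)·g_1 from 7/3pqr - ⅔pq - 4/3pr - q² + 4/3qr + 20/3r² + ⅔p + q - 10/3r → -⅔pq - 4/3pr - q² + 4/3qr + 20/3r² + ⅔p + 10/3q + 4/3r - 7/3
  leading term pq: subtract (-⅓q)·g_2 from -⅔pq - 4/3pr - q² + 4/3qr + 20/3r² + ⅔p + 10/3q + 4/3r - 7/3 → -4/3pr - 2qr + 20/3r² + ⅔p + q + 4/3r - 7/3
  leading term pr: subtract (-⅔r)·g_2 from -4/3pr - 2qr + 20/3r² + ⅔p + q + 4/3r - 7/3 → ⅔p + q - 10/3r - 7/3
  leading term p: subtract (⅓)·g_2 from ⅔p + q - 10/3r - 7/3 → 0
The remainder is 0, so this S-polynomial contributes no new basis element.
This is the inner loop of Buchberger's algorithm — each nonzero remainder becomes a new basis element.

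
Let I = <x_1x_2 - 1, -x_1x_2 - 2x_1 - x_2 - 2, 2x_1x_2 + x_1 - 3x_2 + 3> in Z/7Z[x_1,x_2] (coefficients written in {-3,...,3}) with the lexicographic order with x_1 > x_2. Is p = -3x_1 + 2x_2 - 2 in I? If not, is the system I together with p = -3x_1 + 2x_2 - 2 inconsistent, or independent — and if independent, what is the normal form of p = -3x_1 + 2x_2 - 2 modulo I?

First compute the reduced Gröbner basis of I by Buchberger's algorithm.
f_1 = x_1x_2 - 1, LT = x_1x_2.
f_2 = -x_1x_2 - 2x_1 - x_2 - 2, LT = x_1x_2.
f_3 = 2x_1x_2 + x_1 - 3x_2 + 3, LT = x_1x_2.

S(f_1,f_2): lcm = x_1x_2. S = -2x_1 - x_2 - 3.
  leading term x_1: no divisor's leading term divides it; move -2x_1 to the remainder.
  leading term x_2: no divisor's leading term divides it; move -x_2 to the remainder.
  leading term 1: no divisor's leading term divides it; move -3 to the remainder.
  remainder -2x_1 - x_2 - 3 ≠ 0; add h_4 = -2x_1 - x_2 - 3 to the basis.

S(f_1,f_3): lcm = x_1x_2. S = 3x_1 - 2x_2 + 1.
  leading term x_1: subtract (2)·h_4 from 3x_1 - 2x_2 + 1 → 0
  remainder 0.

S(f_2,f_3): lcm = x_1x_2. S = -2x_1 - x_2 - 3.
  leading term x_1: subtract (1)·h_4 from -2x_1 - x_2 - 3 → 0
  remainder 0.

S(f_1,h_4): lcm = x_1x_2. S = 3x_2^2 + 2x_2 - 1.
  leading term x_2^2: no divisor's leading term divides it; move 3x_2^2 to the remainder.
  leading term x_2: no divisor's leading term divides it; move 2x_2 to the remainder.
  leading term 1: no divisor's leading term divides it; move -1 to the remainder.
  remainder 3x_2^2 + 2x_2 - 1 ≠ 0; add h_5 = 3x_2^2 + 2x_2 - 1 to the basis.

S(f_2,h_4): lcm = x_1x_2. S = 2x_1 + 3x_2^2 + 3x_2 + 2.
  leading term x_1: subtract (-1)·h_4 from 2x_1 + 3x_2^2 + 3x_2 + 2 → 3x_2^2 + 2x_2 - 1
  leading term x_2^2: subtract (1)·h_5 from 3x_2^2 + 2x_2 - 1 → 0
  remainder 0.

S(f_3,h_4): lcm = x_1x_2. S = -3x_1 + 3x_2^2 - 3x_2 - 2.
  leading term x_1: subtract (-2)·h_4 from -3x_1 + 3x_2^2 - 3x_2 - 2 → 3x_2^2 + 2x_2 - 1
  leading term x_2^2: subtract (1)·h_5 from 3x_2^2 + 2x_2 - 1 → 0
  remainder 0.

S(f_1,h_5): lcm = x_1x_2^2. S = -3x_1x_2 - 2x_1 - x_2.
  leading term x_1x_2: subtract (-3)·f_1 from -3x_1x_2 - 2x_1 - x_2 → -2x_1 - x_2 - 3
  leading term x_1: subtract (1)·h_4 from -2x_1 - x_2 - 3 → 0
  remainder 0.

S(f_2,h_5): lcm = x_1x_2^2. S = -x_1x_2 - 2x_1 + x_2^2 + 2x_2.
  leading term x_1x_2: subtract (-1)·f_1 from -x_1x_2 - 2x_1 + x_2^2 + 2x_2 → -2x_1 + x_2^2 + 2x_2 - 1
  leading term x_1: subtract (1)·h_4 from -2x_1 + x_2^2 + 2x_2 - 1 → x_2^2 + 3x_2 + 2
  leading term x_2^2: subtract (-2)·h_5 from x_2^2 + 3x_2 + 2 → 0
  remainder 0.

S(f_3,h_5): lcm = x_1x_2^2. S = x_1x_2 - 2x_1 + 2x_2^2 - 2x_2.
  leading term x_1x_2: subtract (1)·f_1 from x_1x_2 - 2x_1 + 2x_2^2 - 2x_2 → -2x_1 + 2x_2^2 - 2x_2 + 1
  leading term x_1: subtract (1)·h_4 from -2x_1 + 2x_2^2 - 2x_2 + 1 → 2x_2^2 - x_2 - 3
  leading term x_2^2: subtract (3)·h_5 from 2x_2^2 - x_2 - 3 → 0
  remainder 0.

S(h_4,h_5): leading monomials are coprime, so the S-polynomial reduces to 0 (Buchberger's first criterion).
Every S-polynomial of the final basis reduces to 0, so we have a Gröbner basis.
Inter-reduce: drop elements whose leading term is divisible by another's, tail-reduce, and make monic.
Reduced Gröbner basis: {x_1 - 3x_2 - 2, x_2^2 + 3x_2 + 2}.
Label its elements g_1 = x_1 - 3x_2 - 2, g_2 = x_2^2 + 3x_2 + 2.

Reduce p = -3x_1 + 2x_2 - 2 modulo G:
  leading term x_1: subtract (-3)·g_1 from -3x_1 + 2x_2 - 2 → -1
  leading term 1: no divisor's leading term divides it; move -1 to the remainder.
  normal form = -1.
The normal form is nonzero, so p ∉ I. Since p minus its normal form lies in I, I + (p) = I + (r) where r = -1; decide whether this ideal is the whole ring.
Here r = -1 is a nonzero constant, hence a unit: 1 ∈ I + (p), the Gröbner basis of I + (p) is {1}, and the enlarged system has no common solution — adjoining p is inconsistent.

Adjoining -3x_1 + 2x_2 - 2 makes the ideal the whole ring: the system is inconsistent.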